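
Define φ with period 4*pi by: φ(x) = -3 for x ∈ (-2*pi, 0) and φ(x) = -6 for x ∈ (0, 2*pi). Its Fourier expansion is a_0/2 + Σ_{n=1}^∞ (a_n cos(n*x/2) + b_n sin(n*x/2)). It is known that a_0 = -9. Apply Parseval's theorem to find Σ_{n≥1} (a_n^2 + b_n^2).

Parseval: a_0^2/2 + Σ_{n≥1} (a_n^2+b_n^2) = (1/(2*pi)) ∫_{-2*pi}^{2*pi} φ(x)^2 dx = 45.
Subtract a_0^2/2 = 81/2: Σ (a_n^2+b_n^2) = 9/2.

9/2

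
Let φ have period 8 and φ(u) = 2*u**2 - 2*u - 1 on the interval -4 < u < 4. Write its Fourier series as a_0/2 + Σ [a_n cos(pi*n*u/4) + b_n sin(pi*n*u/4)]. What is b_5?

b_5 = 1/4 ∫_{-4}^{4} φ(u) sin(5*pi*u/4) du.
Integrating by parts twice (tabular method), an antiderivative of (2*u**2 - 2*u - 1) sin(5*pi*u/4) is -8*u**2*cos(5*pi*u/4)/(5*pi) + 64*u*sin(5*pi*u/4)/(25*pi**2) + 8*u*cos(5*pi*u/4)/(5*pi) - 32*sin(5*pi*u/4)/(25*pi**2) + 256*cos(5*pi*u/4)/(125*pi**3) + 4*cos(5*pi*u/4)/(5*pi); evaluating from -4 to 4: ∫_{-4}^{4} (2*u**2 - 2*u - 1) sin(5*pi*u/4) du = (4*(-64 + 575*pi**2)/(125*pi**3)) - (4*(-64 + 975*pi**2)/(125*pi**3)) = -64/(5*pi).
Hence b_5 = (1/4)·(-64/(5*pi)) = -16/(5*pi).

-16/(5*pi)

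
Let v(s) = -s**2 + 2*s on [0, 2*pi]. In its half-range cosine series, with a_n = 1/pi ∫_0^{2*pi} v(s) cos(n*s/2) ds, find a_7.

a_7 = 1/pi ∫_0^{2*pi} (-s**2 + 2*s) cos(7*s/2) ds.
Integrating by parts twice (tabular method), an antiderivative of (-s**2 + 2*s) cos(7*s/2) is -2*s**2*sin(7*s/2)/7 + 4*s*sin(7*s/2)/7 - 8*s*cos(7*s/2)/49 + 16*sin(7*s/2)/343 + 8*cos(7*s/2)/49; evaluating from 0 to 2*pi: ∫_{0}^{2*pi} (-s**2 + 2*s) cos(7*s/2) ds = (-8/49 + 16*pi/49) - (8/49) = -16/49 + 16*pi/49.
Hence a_7 = (1/pi)·(-16/49 + 16*pi/49) = 16*(-1 + pi)/(49*pi).

16*(-1 + pi)/(49*pi)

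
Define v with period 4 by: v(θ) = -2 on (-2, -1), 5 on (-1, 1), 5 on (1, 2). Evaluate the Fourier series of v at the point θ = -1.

At θ = -1 the one-sided limits are v(-1^-) = -2 and v(-1^+) = 5.
By Dirichlet's theorem the series converges to their average, [(-2) + (5)]/2 = 3/2.

3/2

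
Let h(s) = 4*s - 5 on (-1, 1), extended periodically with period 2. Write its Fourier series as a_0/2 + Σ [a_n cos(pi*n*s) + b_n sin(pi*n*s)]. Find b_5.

b_5 = ∫_{-1}^{1} h(s) sin(5*pi*s) ds.
Integrating by parts (boundary term plus one more integral), an antiderivative of (4*s - 5) sin(5*pi*s) is -4*s*cos(5*pi*s)/(5*pi) + 4*sin(5*pi*s)/(25*pi**2) + cos(5*pi*s)/pi; evaluating from -1 to 1: ∫_{-1}^{1} (4*s - 5) sin(5*pi*s) ds = (-1/(5*pi)) - (-9/(5*pi)) = 8/(5*pi).
Hence b_5 = 8/(5*pi).

8/(5*pi)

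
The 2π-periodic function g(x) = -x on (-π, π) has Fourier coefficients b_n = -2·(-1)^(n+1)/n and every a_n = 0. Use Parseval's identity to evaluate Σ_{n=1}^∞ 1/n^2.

Parseval: Σ b_n^2 = (1/π) ∫_{-π}^{π} g(x)^2 dx = 2*pi**2/3.
Σ b_n^2 = Σ 4/n^2, so Σ 1/n^2 = (2*pi**2/3)/4 = pi**2/6.

pi**2/6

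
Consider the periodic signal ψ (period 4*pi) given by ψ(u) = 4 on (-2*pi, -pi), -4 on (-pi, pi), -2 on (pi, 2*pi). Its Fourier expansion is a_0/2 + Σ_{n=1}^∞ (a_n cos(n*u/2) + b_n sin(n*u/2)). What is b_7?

b_7 = (1/(2*pi)) ∫_{-2*pi}^{2*pi} ψ(u) sin(7*u/2) du.
Split the integral at the breakpoints.
Directly, an antiderivative of (4) sin(7*u/2) is -8*cos(7*u/2)/7; evaluating from -2*pi to -pi: ∫_{-2*pi}^{-pi} (4) sin(7*u/2) du = (0) - (8/7) = -8/7.
Directly, an antiderivative of (-4) sin(7*u/2) is 8*cos(7*u/2)/7; evaluating from -pi to pi: ∫_{-pi}^{pi} (-4) sin(7*u/2) du = (0) - (0) = 0.
Directly, an antiderivative of (-2) sin(7*u/2) is 4*cos(7*u/2)/7; evaluating from pi to 2*pi: ∫_{pi}^{2*pi} (-2) sin(7*u/2) du = (-4/7) - (0) = -4/7.
Summing the pieces and multiplying by (1/(2*pi)) gives b_7 = -6/(7*pi).

-6/(7*pi)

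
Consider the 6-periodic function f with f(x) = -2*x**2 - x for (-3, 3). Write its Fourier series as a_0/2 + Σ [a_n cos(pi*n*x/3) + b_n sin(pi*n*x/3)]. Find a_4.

-9/(2*pi**2)

a_4 = 1/3 ∫_{-3}^{3} f(x) cos(4*pi*x/3) dx.
Integrating by parts twice (tabular method), an antiderivative of (-2*x**2 - x) cos(4*pi*x/3) is -3*x**2*sin(4*pi*x/3)/(2*pi) - 3*x*sin(4*pi*x/3)/(4*pi) - 9*x*cos(4*pi*x/3)/(4*pi**2) + 27*sin(4*pi*x/3)/(16*pi**3) - 9*cos(4*pi*x/3)/(16*pi**2); evaluating from -3 to 3: ∫_{-3}^{3} (-2*x**2 - x) cos(4*pi*x/3) dx = (-117/(16*pi**2)) - (99/(16*pi**2)) = -27/(2*pi**2).
Hence a_4 = (1/3)·(-27/(2*pi**2)) = -9/(2*pi**2).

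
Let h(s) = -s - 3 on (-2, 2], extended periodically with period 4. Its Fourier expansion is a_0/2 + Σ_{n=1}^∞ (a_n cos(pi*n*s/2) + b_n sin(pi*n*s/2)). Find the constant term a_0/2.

-3

a_0 = 1/2 ∫_{-2}^{2} h(s) ds = 1/2 · (-12) = -6.
So the constant term a_0/2 = -3.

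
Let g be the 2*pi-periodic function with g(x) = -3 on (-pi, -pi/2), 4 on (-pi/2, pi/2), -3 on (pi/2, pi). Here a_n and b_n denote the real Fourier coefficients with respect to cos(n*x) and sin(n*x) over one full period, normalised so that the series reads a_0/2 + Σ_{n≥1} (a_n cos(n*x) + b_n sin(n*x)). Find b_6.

0

b_6 = 1/pi ∫_{-pi}^{pi} g(x) sin(6*x) dx.
g is even and sin(6*x) is odd, so the integrand is odd over a symmetric interval and the integral vanishes.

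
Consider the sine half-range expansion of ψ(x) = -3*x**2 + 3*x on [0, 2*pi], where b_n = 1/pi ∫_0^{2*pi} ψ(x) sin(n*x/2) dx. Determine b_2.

-6 + 12*pi

b_2 = 1/pi ∫_0^{2*pi} (-3*x**2 + 3*x) sin(x) dx.
Integrating by parts twice (tabular method), an antiderivative of (-3*x**2 + 3*x) sin(x) is 3*x**2*cos(x) - 6*x*sin(x) - 3*x*cos(x) + 3*sin(x) - 6*cos(x); evaluating from 0 to 2*pi: ∫_{0}^{2*pi} (-3*x**2 + 3*x) sin(x) dx = (-6*pi - 6 + 12*pi**2) - (-6) = 6*pi*(-1 + 2*pi).
Hence b_2 = (1/pi)·(6*pi*(-1 + 2*pi)) = -6 + 12*pi.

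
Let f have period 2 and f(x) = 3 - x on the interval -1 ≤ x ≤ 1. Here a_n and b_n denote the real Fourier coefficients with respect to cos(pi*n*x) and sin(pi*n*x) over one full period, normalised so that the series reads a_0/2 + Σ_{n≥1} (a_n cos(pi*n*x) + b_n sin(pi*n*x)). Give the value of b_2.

b_2 = ∫_{-1}^{1} f(x) sin(2*pi*x) dx.
Integrating by parts (boundary term plus one more integral), an antiderivative of (3 - x) sin(2*pi*x) is x*cos(2*pi*x)/(2*pi) - sin(2*pi*x)/(4*pi**2) - 3*cos(2*pi*x)/(2*pi); evaluating from -1 to 1: ∫_{-1}^{1} (3 - x) sin(2*pi*x) dx = (-1/pi) - (-2/pi) = 1/pi.
Hence b_2 = 1/pi.

1/pi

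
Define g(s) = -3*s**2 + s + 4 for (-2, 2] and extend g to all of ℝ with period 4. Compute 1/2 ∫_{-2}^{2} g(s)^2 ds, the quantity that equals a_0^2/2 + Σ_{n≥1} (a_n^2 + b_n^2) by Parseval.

424/15

1/2 ∫_{-2}^{2} g(s)^2 ds = 1/2 · (848/15) = 424/15.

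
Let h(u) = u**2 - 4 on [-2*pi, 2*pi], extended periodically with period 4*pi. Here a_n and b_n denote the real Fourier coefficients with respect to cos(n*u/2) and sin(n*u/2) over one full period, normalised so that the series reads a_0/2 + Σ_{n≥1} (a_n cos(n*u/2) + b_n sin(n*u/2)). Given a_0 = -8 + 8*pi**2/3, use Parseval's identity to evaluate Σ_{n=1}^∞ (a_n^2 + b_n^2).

128*pi**4/45

Parseval: a_0^2/2 + Σ_{n≥1} (a_n^2+b_n^2) = (1/(2*pi)) ∫_{-2*pi}^{2*pi} h(u)^2 du = -64*pi**2/3 + 32 + 32*pi**4/5.
Subtract a_0^2/2 = 32*(3 - pi**2)**2/9: Σ (a_n^2+b_n^2) = 128*pi**4/45.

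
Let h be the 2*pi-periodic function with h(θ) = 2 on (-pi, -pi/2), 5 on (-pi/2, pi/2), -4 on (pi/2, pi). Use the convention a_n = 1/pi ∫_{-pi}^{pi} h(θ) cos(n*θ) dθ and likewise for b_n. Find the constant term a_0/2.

2

a_0 = 1/pi ∫_{-pi}^{pi} h(θ) dθ = 1/pi · (4*pi) = 4.
So the constant term a_0/2 = 2.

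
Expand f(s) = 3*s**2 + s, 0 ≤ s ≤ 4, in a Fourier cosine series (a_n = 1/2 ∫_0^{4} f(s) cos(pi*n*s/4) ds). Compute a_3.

-208/(9*pi**2)

a_3 = 1/2 ∫_0^{4} (3*s**2 + s) cos(3*pi*s/4) ds.
Integrating by parts twice (tabular method), an antiderivative of (3*s**2 + s) cos(3*pi*s/4) is 4*s**2*sin(3*pi*s/4)/pi + 4*s*sin(3*pi*s/4)/(3*pi) + 32*s*cos(3*pi*s/4)/(3*pi**2) - 128*sin(3*pi*s/4)/(9*pi**3) + 16*cos(3*pi*s/4)/(9*pi**2); evaluating from 0 to 4: ∫_{0}^{4} (3*s**2 + s) cos(3*pi*s/4) ds = (-400/(9*pi**2)) - (16/(9*pi**2)) = -416/(9*pi**2).
Hence a_3 = (1/2)·(-416/(9*pi**2)) = -208/(9*pi**2).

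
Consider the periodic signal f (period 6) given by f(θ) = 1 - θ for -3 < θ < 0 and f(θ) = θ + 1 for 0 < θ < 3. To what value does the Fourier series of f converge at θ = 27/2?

5/2

θ = 27/2 differs from θ = 3/2 by 2 full period(s), and the series is 6-periodic.
f is continuous at θ = 3/2 with value 5/2, so the series converges to 5/2 there.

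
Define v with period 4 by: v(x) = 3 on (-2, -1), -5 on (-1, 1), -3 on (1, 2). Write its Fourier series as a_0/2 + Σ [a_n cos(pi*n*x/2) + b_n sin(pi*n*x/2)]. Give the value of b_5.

b_5 = 1/2 ∫_{-2}^{2} v(x) sin(5*pi*x/2) dx.
Split the integral at the breakpoints.
Directly, an antiderivative of (3) sin(5*pi*x/2) is -6*cos(5*pi*x/2)/(5*pi); evaluating from -2 to -1: ∫_{-2}^{-1} (3) sin(5*pi*x/2) dx = (0) - (6/(5*pi)) = -6/(5*pi).
Directly, an antiderivative of (-5) sin(5*pi*x/2) is 2*cos(5*pi*x/2)/pi; evaluating from -1 to 1: ∫_{-1}^{1} (-5) sin(5*pi*x/2) dx = (0) - (0) = 0.
Directly, an antiderivative of (-3) sin(5*pi*x/2) is 6*cos(5*pi*x/2)/(5*pi); evaluating from 1 to 2: ∫_{1}^{2} (-3) sin(5*pi*x/2) dx = (-6/(5*pi)) - (0) = -6/(5*pi).
Summing the pieces and multiplying by (1/2) gives b_5 = -6/(5*pi).

-6/(5*pi)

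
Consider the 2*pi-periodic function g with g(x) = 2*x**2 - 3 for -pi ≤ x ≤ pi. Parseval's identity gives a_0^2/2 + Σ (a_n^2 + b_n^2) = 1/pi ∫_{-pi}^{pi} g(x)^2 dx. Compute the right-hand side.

1/pi ∫_{-pi}^{pi} g(x)^2 dx = 1/pi · (-8*pi**3 + 18*pi + 8*pi**5/5) = -8*pi**2 + 18 + 8*pi**4/5.

-8*pi**2 + 18 + 8*pi**4/5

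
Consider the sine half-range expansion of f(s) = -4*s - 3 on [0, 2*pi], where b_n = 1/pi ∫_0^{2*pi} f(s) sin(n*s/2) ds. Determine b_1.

-16 - 12/pi

b_1 = 1/pi ∫_0^{2*pi} (-4*s - 3) sin(s/2) ds.
Integrating by parts (boundary term plus one more integral), an antiderivative of (-4*s - 3) sin(s/2) is 8*s*cos(s/2) - 16*sin(s/2) + 6*cos(s/2); evaluating from 0 to 2*pi: ∫_{0}^{2*pi} (-4*s - 3) sin(s/2) ds = (-16*pi - 6) - (6) = -16*pi - 12.
Hence b_1 = (1/pi)·(-16*pi - 12) = -16 - 12/pi.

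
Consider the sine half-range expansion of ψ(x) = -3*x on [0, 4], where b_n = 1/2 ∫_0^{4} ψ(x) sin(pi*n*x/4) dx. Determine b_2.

12/pi

b_2 = 1/2 ∫_0^{4} (-3*x) sin(pi*x/2) dx.
Integrating by parts (boundary term plus one more integral), an antiderivative of (-3*x) sin(pi*x/2) is 6*x*cos(pi*x/2)/pi - 12*sin(pi*x/2)/pi**2; evaluating from 0 to 4: ∫_{0}^{4} (-3*x) sin(pi*x/2) dx = (24/pi) - (0) = 24/pi.
Hence b_2 = (1/2)·(24/pi) = 12/pi.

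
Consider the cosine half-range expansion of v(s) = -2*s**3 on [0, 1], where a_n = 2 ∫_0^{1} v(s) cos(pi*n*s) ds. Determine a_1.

12*(-4 + pi**2)/pi**4

a_1 = 2 ∫_0^{1} (-2*s**3) cos(pi*s) ds.
Integrating by parts three times (tabular method), an antiderivative of (-2*s**3) cos(pi*s) is -2*s**3*sin(pi*s)/pi - 6*s**2*cos(pi*s)/pi**2 + 12*s*sin(pi*s)/pi**3 + 12*cos(pi*s)/pi**4; evaluating from 0 to 1: ∫_{0}^{1} (-2*s**3) cos(pi*s) ds = (6*(-2 + pi**2)/pi**4) - (12/pi**4) = 6*(-4 + pi**2)/pi**4.
Hence a_1 = 2·(6*(-4 + pi**2)/pi**4) = 12*(-4 + pi**2)/pi**4.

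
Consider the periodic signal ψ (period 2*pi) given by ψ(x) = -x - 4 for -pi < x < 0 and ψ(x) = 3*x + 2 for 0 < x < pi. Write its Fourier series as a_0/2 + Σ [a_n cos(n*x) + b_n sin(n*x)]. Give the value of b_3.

2/3 + 4/pi

b_3 = 1/pi ∫_{-pi}^{pi} ψ(x) sin(3*x) dx.
Split the integral at the breakpoints.
Integrating by parts (boundary term plus one more integral), an antiderivative of (-x - 4) sin(3*x) is x*cos(3*x)/3 - sin(3*x)/9 + 4*cos(3*x)/3; evaluating from -pi to 0: ∫_{-pi}^{0} (-x - 4) sin(3*x) dx = (4/3) - (-4/3 + pi/3) = 8/3 - pi/3.
Integrating by parts (boundary term plus one more integral), an antiderivative of (3*x + 2) sin(3*x) is -x*cos(3*x) + sin(3*x)/3 - 2*cos(3*x)/3; evaluating from 0 to pi: ∫_{0}^{pi} (3*x + 2) sin(3*x) dx = (2/3 + pi) - (-2/3) = 4/3 + pi.
Summing the pieces and multiplying by (1/pi) gives b_3 = 2/3 + 4/pi.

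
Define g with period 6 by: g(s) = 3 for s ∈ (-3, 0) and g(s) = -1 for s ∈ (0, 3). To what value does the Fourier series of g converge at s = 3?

s = 3 differs from s = -3 by 1 full period(s), and the series is 6-periodic.
At s = -3 the one-sided limits are g(-3^-) = -1 and g(-3^+) = 3.
By Dirichlet's theorem the series converges to their average, [(-1) + (3)]/2 = 1.

1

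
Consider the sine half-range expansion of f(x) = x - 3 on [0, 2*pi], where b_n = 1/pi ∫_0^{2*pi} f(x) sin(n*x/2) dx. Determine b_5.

4*(-3 + pi)/(5*pi)

b_5 = 1/pi ∫_0^{2*pi} (x - 3) sin(5*x/2) dx.
Integrating by parts (boundary term plus one more integral), an antiderivative of (x - 3) sin(5*x/2) is -2*x*cos(5*x/2)/5 + 4*sin(5*x/2)/25 + 6*cos(5*x/2)/5; evaluating from 0 to 2*pi: ∫_{0}^{2*pi} (x - 3) sin(5*x/2) dx = (-6/5 + 4*pi/5) - (6/5) = -12/5 + 4*pi/5.
Hence b_5 = (1/pi)·(-12/5 + 4*pi/5) = 4*(-3 + pi)/(5*pi).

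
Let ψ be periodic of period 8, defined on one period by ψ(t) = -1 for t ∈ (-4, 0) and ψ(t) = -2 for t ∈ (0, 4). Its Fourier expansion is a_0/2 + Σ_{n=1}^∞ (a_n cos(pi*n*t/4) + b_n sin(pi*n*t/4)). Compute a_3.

0

a_3 = 1/4 ∫_{-4}^{4} ψ(t) cos(3*pi*t/4) dt.
Split the integral at the breakpoints.
Directly, an antiderivative of (-1) cos(3*pi*t/4) is -4*sin(3*pi*t/4)/(3*pi); evaluating from -4 to 0: ∫_{-4}^{0} (-1) cos(3*pi*t/4) dt = (0) - (0) = 0.
Directly, an antiderivative of (-2) cos(3*pi*t/4) is -8*sin(3*pi*t/4)/(3*pi); evaluating from 0 to 4: ∫_{0}^{4} (-2) cos(3*pi*t/4) dt = (0) - (0) = 0.
Summing the pieces and multiplying by (1/4) gives a_3 = 0.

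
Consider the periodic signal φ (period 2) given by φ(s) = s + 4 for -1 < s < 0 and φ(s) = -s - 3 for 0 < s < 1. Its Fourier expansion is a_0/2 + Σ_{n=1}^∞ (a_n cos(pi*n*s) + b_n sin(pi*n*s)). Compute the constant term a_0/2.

a_0 = ∫_{-1}^{1} φ(s) ds = 0.
So the constant term a_0/2 = 0.

0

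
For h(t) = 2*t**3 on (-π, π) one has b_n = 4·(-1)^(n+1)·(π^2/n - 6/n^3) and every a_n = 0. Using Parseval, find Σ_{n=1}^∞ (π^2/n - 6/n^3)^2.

pi**6/14

Parseval: Σ b_n^2 = (1/π) ∫_{-π}^{π} h(t)^2 dt = 8*pi**6/7.
b_n^2 = 16·(π^2/n - 6/n^3)^2, so the sum equals (8*pi**6/7)/16 = pi**6/14.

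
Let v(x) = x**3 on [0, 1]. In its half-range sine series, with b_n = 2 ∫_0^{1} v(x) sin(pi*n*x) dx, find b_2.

b_2 = 2 ∫_0^{1} (x**3) sin(2*pi*x) dx.
Integrating by parts three times (tabular method), an antiderivative of (x**3) sin(2*pi*x) is -x**3*cos(2*pi*x)/(2*pi) + 3*x**2*sin(2*pi*x)/(4*pi**2) + 3*x*cos(2*pi*x)/(4*pi**3) - 3*sin(2*pi*x)/(8*pi**4); evaluating from 0 to 1: ∫_{0}^{1} (x**3) sin(2*pi*x) dx = ((3 - 2*pi**2)/(4*pi**3)) - (0) = (3 - 2*pi**2)/(4*pi**3).
Hence b_2 = 2·((3 - 2*pi**2)/(4*pi**3)) = (3/2 - pi**2)/pi**3.

(3/2 - pi**2)/pi**3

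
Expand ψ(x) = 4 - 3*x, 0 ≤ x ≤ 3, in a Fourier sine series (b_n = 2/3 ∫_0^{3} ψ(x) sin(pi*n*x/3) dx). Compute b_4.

b_4 = 2/3 ∫_0^{3} (4 - 3*x) sin(4*pi*x/3) dx.
Integrating by parts (boundary term plus one more integral), an antiderivative of (4 - 3*x) sin(4*pi*x/3) is 9*x*cos(4*pi*x/3)/(4*pi) - 27*sin(4*pi*x/3)/(16*pi**2) - 3*cos(4*pi*x/3)/pi; evaluating from 0 to 3: ∫_{0}^{3} (4 - 3*x) sin(4*pi*x/3) dx = (15/(4*pi)) - (-3/pi) = 27/(4*pi).
Hence b_4 = (2/3)·(27/(4*pi)) = 9/(2*pi).

9/(2*pi)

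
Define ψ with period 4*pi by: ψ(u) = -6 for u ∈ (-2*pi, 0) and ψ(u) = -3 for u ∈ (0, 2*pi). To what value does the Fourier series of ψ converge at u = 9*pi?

u = 9*pi differs from u = pi by 2 full period(s), and the series is 4*pi-periodic.
ψ is continuous at u = pi with value -3, so the series converges to -3 there.

-3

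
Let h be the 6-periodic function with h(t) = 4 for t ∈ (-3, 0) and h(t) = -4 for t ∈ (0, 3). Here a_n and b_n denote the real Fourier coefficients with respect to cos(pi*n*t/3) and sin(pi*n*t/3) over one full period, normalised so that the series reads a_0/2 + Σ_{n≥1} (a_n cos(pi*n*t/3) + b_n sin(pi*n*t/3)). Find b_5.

-16/(5*pi)

b_5 = 1/3 ∫_{-3}^{3} h(t) sin(5*pi*t/3) dt.
h is odd and sin(5*pi*t/3) is odd, so the integrand is even and b_5 = 2/3 ∫_0^{3} h(t) sin(5*pi*t/3) dt.
Directly, an antiderivative of (-4) sin(5*pi*t/3) is 12*cos(5*pi*t/3)/(5*pi); evaluating from 0 to 3: ∫_{0}^{3} (-4) sin(5*pi*t/3) dt = (-12/(5*pi)) - (12/(5*pi)) = -24/(5*pi).
Hence b_5 = (2/3)·(-24/(5*pi)) = -16/(5*pi).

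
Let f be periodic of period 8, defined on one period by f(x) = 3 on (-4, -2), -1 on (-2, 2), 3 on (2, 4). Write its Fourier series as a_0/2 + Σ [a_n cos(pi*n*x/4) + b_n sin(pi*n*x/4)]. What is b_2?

0

b_2 = 1/4 ∫_{-4}^{4} f(x) sin(pi*x/2) dx.
f is even and sin(pi*x/2) is odd, so the integrand is odd over a symmetric interval and the integral vanishes.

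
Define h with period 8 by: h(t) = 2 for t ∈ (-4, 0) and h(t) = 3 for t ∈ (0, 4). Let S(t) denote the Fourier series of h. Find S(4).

5/2

At t = 4 the one-sided limits are h(4^-) = 3 and h(4^+) = 2.
By Dirichlet's theorem the series converges to their average, [(3) + (2)]/2 = 5/2.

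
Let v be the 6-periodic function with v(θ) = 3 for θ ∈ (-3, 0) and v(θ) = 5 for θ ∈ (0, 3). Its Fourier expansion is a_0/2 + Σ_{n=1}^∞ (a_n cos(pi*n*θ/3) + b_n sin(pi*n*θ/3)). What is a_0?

a_0 = 1/3 ∫_{-3}^{3} v(θ) dθ = 1/3 · (24) = 8.

8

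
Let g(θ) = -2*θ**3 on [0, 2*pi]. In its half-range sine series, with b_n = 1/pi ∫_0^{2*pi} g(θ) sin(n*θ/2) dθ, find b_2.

b_2 = 1/pi ∫_0^{2*pi} (-2*θ**3) sin(θ) dθ.
Integrating by parts three times (tabular method), an antiderivative of (-2*θ**3) sin(θ) is 2*θ**3*cos(θ) - 6*θ**2*sin(θ) - 12*θ*cos(θ) + 12*sin(θ); evaluating from 0 to 2*pi: ∫_{0}^{2*pi} (-2*θ**3) sin(θ) dθ = (-24*pi + 16*pi**3) - (0) = -24*pi + 16*pi**3.
Hence b_2 = (1/pi)·(-24*pi + 16*pi**3) = -24 + 16*pi**2.

-24 + 16*pi**2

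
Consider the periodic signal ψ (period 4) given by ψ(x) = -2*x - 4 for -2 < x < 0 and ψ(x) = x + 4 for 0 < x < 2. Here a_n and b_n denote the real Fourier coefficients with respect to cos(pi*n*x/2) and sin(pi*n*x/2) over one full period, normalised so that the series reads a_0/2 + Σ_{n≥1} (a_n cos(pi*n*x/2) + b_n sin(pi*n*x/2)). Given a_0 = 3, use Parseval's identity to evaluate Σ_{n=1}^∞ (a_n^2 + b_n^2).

157/6

Parseval: a_0^2/2 + Σ_{n≥1} (a_n^2+b_n^2) = 1/2 ∫_{-2}^{2} ψ(x)^2 dx = 92/3.
Subtract a_0^2/2 = 9/2: Σ (a_n^2+b_n^2) = 157/6.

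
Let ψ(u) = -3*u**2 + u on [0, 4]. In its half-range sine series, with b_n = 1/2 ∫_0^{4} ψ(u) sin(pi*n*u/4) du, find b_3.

8*(16 - 33*pi**2)/(9*pi**3)

b_3 = 1/2 ∫_0^{4} (-3*u**2 + u) sin(3*pi*u/4) du.
Integrating by parts twice (tabular method), an antiderivative of (-3*u**2 + u) sin(3*pi*u/4) is 4*u**2*cos(3*pi*u/4)/pi - 32*u*sin(3*pi*u/4)/(3*pi**2) - 4*u*cos(3*pi*u/4)/(3*pi) + 16*sin(3*pi*u/4)/(9*pi**2) - 128*cos(3*pi*u/4)/(9*pi**3); evaluating from 0 to 4: ∫_{0}^{4} (-3*u**2 + u) sin(3*pi*u/4) du = (16*(8 - 33*pi**2)/(9*pi**3)) - (-128/(9*pi**3)) = 16*(16 - 33*pi**2)/(9*pi**3).
Hence b_3 = (1/2)·(16*(16 - 33*pi**2)/(9*pi**3)) = 8*(16 - 33*pi**2)/(9*pi**3).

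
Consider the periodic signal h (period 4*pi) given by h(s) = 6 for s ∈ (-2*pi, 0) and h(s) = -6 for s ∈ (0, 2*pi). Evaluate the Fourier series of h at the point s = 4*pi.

s = 4*pi differs from s = 0 by 1 full period(s), and the series is 4*pi-periodic.
At s = 0 the one-sided limits are h(0^-) = 6 and h(0^+) = -6.
By Dirichlet's theorem the series converges to their average, [(6) + (-6)]/2 = 0.

0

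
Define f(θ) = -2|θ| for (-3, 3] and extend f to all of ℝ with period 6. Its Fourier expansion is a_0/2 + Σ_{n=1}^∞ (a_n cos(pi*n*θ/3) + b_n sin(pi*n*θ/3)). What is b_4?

b_4 = 1/3 ∫_{-3}^{3} f(θ) sin(4*pi*θ/3) dθ.
f is even and sin(4*pi*θ/3) is odd, so the integrand is odd over a symmetric interval and the integral vanishes.

0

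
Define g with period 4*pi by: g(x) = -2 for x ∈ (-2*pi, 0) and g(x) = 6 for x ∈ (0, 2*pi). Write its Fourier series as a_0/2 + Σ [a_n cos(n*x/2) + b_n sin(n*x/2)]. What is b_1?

b_1 = (1/(2*pi)) ∫_{-2*pi}^{2*pi} g(x) sin(x/2) dx.
Split the integral at the breakpoints.
Directly, an antiderivative of (-2) sin(x/2) is 4*cos(x/2); evaluating from -2*pi to 0: ∫_{-2*pi}^{0} (-2) sin(x/2) dx = (4) - (-4) = 8.
Directly, an antiderivative of (6) sin(x/2) is -12*cos(x/2); evaluating from 0 to 2*pi: ∫_{0}^{2*pi} (6) sin(x/2) dx = (12) - (-12) = 24.
Summing the pieces and multiplying by (1/(2*pi)) gives b_1 = 16/pi.

16/pi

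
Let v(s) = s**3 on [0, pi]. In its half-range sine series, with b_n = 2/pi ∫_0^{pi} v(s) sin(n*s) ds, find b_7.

-12/343 + 2*pi**2/7

b_7 = 2/pi ∫_0^{pi} (s**3) sin(7*s) ds.
Integrating by parts three times (tabular method), an antiderivative of (s**3) sin(7*s) is -s**3*cos(7*s)/7 + 3*s**2*sin(7*s)/49 + 6*s*cos(7*s)/343 - 6*sin(7*s)/2401; evaluating from 0 to pi: ∫_{0}^{pi} (s**3) sin(7*s) ds = (pi*(-6 + 49*pi**2)/343) - (0) = pi*(-6 + 49*pi**2)/343.
Hence b_7 = (2/pi)·(pi*(-6 + 49*pi**2)/343) = -12/343 + 2*pi**2/7.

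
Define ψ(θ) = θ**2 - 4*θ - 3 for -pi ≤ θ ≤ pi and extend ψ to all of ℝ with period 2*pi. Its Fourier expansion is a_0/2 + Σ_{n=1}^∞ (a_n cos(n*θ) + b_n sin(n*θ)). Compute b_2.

4

b_2 = 1/pi ∫_{-pi}^{pi} ψ(θ) sin(2*θ) dθ.
Integrating by parts twice (tabular method), an antiderivative of (θ**2 - 4*θ - 3) sin(2*θ) is -θ**2*cos(2*θ)/2 + θ*sin(2*θ)/2 + 2*θ*cos(2*θ) - sin(2*θ) + 7*cos(2*θ)/4; evaluating from -pi to pi: ∫_{-pi}^{pi} (θ**2 - 4*θ - 3) sin(2*θ) dθ = (-pi**2/2 + 7/4 + 2*pi) - (-2*pi - pi**2/2 + 7/4) = 4*pi.
Hence b_2 = (1/pi)·(4*pi) = 4.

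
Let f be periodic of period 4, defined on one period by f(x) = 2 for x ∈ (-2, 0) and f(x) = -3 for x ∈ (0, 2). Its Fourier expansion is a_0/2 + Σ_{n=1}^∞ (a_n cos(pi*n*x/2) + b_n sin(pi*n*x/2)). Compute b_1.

b_1 = 1/2 ∫_{-2}^{2} f(x) sin(pi*x/2) dx.
Split the integral at the breakpoints.
Directly, an antiderivative of (2) sin(pi*x/2) is -4*cos(pi*x/2)/pi; evaluating from -2 to 0: ∫_{-2}^{0} (2) sin(pi*x/2) dx = (-4/pi) - (4/pi) = -8/pi.
Directly, an antiderivative of (-3) sin(pi*x/2) is 6*cos(pi*x/2)/pi; evaluating from 0 to 2: ∫_{0}^{2} (-3) sin(pi*x/2) dx = (-6/pi) - (6/pi) = -12/pi.
Summing the pieces and multiplying by (1/2) gives b_1 = -10/pi.

-10/pi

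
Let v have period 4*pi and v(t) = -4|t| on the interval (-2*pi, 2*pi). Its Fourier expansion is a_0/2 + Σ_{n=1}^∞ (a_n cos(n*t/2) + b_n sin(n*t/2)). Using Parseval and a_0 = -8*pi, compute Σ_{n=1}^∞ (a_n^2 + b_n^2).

Parseval: a_0^2/2 + Σ_{n≥1} (a_n^2+b_n^2) = (1/(2*pi)) ∫_{-2*pi}^{2*pi} v(t)^2 dt = 128*pi**2/3.
Subtract a_0^2/2 = 32*pi**2: Σ (a_n^2+b_n^2) = 32*pi**2/3.

32*pi**2/3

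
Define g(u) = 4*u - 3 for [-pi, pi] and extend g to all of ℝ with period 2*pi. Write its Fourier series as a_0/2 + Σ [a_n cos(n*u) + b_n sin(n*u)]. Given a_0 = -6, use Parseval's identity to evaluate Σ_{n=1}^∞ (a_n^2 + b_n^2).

Parseval: a_0^2/2 + Σ_{n≥1} (a_n^2+b_n^2) = 1/pi ∫_{-pi}^{pi} g(u)^2 du = 18 + 32*pi**2/3.
Subtract a_0^2/2 = 18: Σ (a_n^2+b_n^2) = 32*pi**2/3.

32*pi**2/3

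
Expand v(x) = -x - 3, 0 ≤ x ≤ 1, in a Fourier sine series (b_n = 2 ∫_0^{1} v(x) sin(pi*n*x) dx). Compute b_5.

-14/(5*pi)

b_5 = 2 ∫_0^{1} (-x - 3) sin(5*pi*x) dx.
Integrating by parts (boundary term plus one more integral), an antiderivative of (-x - 3) sin(5*pi*x) is x*cos(5*pi*x)/(5*pi) - sin(5*pi*x)/(25*pi**2) + 3*cos(5*pi*x)/(5*pi); evaluating from 0 to 1: ∫_{0}^{1} (-x - 3) sin(5*pi*x) dx = (-4/(5*pi)) - (3/(5*pi)) = -7/(5*pi).
Hence b_5 = 2·(-7/(5*pi)) = -14/(5*pi).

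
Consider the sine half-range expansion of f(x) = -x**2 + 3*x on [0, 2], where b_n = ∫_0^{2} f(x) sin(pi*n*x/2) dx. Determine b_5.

b_5 = ∫_0^{2} (-x**2 + 3*x) sin(5*pi*x/2) dx.
Integrating by parts twice (tabular method), an antiderivative of (-x**2 + 3*x) sin(5*pi*x/2) is 2*x**2*cos(5*pi*x/2)/(5*pi) - 8*x*sin(5*pi*x/2)/(25*pi**2) - 6*x*cos(5*pi*x/2)/(5*pi) + 12*sin(5*pi*x/2)/(25*pi**2) - 16*cos(5*pi*x/2)/(125*pi**3); evaluating from 0 to 2: ∫_{0}^{2} (-x**2 + 3*x) sin(5*pi*x/2) dx = (4*(4 + 25*pi**2)/(125*pi**3)) - (-16/(125*pi**3)) = 4*(8 + 25*pi**2)/(125*pi**3).
Hence b_5 = 4*(8 + 25*pi**2)/(125*pi**3).

4*(8 + 25*pi**2)/(125*pi**3)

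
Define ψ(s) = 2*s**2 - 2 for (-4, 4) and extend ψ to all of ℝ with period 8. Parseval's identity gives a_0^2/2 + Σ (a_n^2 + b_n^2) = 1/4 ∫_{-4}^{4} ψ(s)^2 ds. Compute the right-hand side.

1/4 ∫_{-4}^{4} ψ(s)^2 ds = 1/4 · (19936/15) = 4984/15.

4984/15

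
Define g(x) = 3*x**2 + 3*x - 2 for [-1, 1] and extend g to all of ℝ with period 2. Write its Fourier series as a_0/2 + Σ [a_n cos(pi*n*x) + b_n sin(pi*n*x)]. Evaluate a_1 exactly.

-12/pi**2

a_1 = ∫_{-1}^{1} g(x) cos(pi*x) dx.
Integrating by parts twice (tabular method), an antiderivative of (3*x**2 + 3*x - 2) cos(pi*x) is 3*x**2*sin(pi*x)/pi + 3*x*sin(pi*x)/pi + 6*x*cos(pi*x)/pi**2 - 2*sin(pi*x)/pi - 6*sin(pi*x)/pi**3 + 3*cos(pi*x)/pi**2; evaluating from -1 to 1: ∫_{-1}^{1} (3*x**2 + 3*x - 2) cos(pi*x) dx = (-9/pi**2) - (3/pi**2) = -12/pi**2.
Hence a_1 = -12/pi**2.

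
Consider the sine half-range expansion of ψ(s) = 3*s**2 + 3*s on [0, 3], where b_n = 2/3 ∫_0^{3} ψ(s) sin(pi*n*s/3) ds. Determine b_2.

b_2 = 2/3 ∫_0^{3} (3*s**2 + 3*s) sin(2*pi*s/3) ds.
Integrating by parts twice (tabular method), an antiderivative of (3*s**2 + 3*s) sin(2*pi*s/3) is -9*s**2*cos(2*pi*s/3)/(2*pi) + 27*s*sin(2*pi*s/3)/(2*pi**2) - 9*s*cos(2*pi*s/3)/(2*pi) + 27*sin(2*pi*s/3)/(4*pi**2) + 81*cos(2*pi*s/3)/(4*pi**3); evaluating from 0 to 3: ∫_{0}^{3} (3*s**2 + 3*s) sin(2*pi*s/3) ds = (-54/pi + 81/(4*pi**3)) - (81/(4*pi**3)) = -54/pi.
Hence b_2 = (2/3)·(-54/pi) = -36/pi.

-36/pi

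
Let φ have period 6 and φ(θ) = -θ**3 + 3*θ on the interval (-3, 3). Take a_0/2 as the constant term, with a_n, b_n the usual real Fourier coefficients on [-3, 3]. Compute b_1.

-36/pi + 324/pi**3

b_1 = 1/3 ∫_{-3}^{3} φ(θ) sin(pi*θ/3) dθ.
φ is odd and sin(pi*θ/3) is odd, so the integrand is even and b_1 = 2/3 ∫_0^{3} φ(θ) sin(pi*θ/3) dθ.
Integrating by parts three times (tabular method), an antiderivative of (-θ**3 + 3*θ) sin(pi*θ/3) is 3*θ**3*cos(pi*θ/3)/pi - 27*θ**2*sin(pi*θ/3)/pi**2 - 162*θ*cos(pi*θ/3)/pi**3 - 9*θ*cos(pi*θ/3)/pi + 27*sin(pi*θ/3)/pi**2 + 486*sin(pi*θ/3)/pi**4; evaluating from 0 to 3: ∫_{0}^{3} (-θ**3 + 3*θ) sin(pi*θ/3) dθ = (-54/pi + 486/pi**3) - (0) = -54/pi + 486/pi**3.
Hence b_1 = (2/3)·(-54/pi + 486/pi**3) = -36/pi + 324/pi**3.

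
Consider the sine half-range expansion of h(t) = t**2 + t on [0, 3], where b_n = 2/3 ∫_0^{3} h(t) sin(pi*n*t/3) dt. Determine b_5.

b_5 = 2/3 ∫_0^{3} (t**2 + t) sin(5*pi*t/3) dt.
Integrating by parts twice (tabular method), an antiderivative of (t**2 + t) sin(5*pi*t/3) is -3*t**2*cos(5*pi*t/3)/(5*pi) + 18*t*sin(5*pi*t/3)/(25*pi**2) - 3*t*cos(5*pi*t/3)/(5*pi) + 9*sin(5*pi*t/3)/(25*pi**2) + 54*cos(5*pi*t/3)/(125*pi**3); evaluating from 0 to 3: ∫_{0}^{3} (t**2 + t) sin(5*pi*t/3) dt = (18*(-3 + 50*pi**2)/(125*pi**3)) - (54/(125*pi**3)) = 36*(-3 + 25*pi**2)/(125*pi**3).
Hence b_5 = (2/3)·(36*(-3 + 25*pi**2)/(125*pi**3)) = 24*(-3 + 25*pi**2)/(125*pi**3).

24*(-3 + 25*pi**2)/(125*pi**3)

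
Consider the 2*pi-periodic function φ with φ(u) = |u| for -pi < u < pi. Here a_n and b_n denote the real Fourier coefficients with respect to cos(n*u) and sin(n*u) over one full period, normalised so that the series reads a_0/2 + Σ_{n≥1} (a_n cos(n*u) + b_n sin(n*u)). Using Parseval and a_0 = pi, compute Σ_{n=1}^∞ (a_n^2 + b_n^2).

Parseval: a_0^2/2 + Σ_{n≥1} (a_n^2+b_n^2) = 1/pi ∫_{-pi}^{pi} φ(u)^2 du = 2*pi**2/3.
Subtract a_0^2/2 = pi**2/2: Σ (a_n^2+b_n^2) = pi**2/6.

pi**2/6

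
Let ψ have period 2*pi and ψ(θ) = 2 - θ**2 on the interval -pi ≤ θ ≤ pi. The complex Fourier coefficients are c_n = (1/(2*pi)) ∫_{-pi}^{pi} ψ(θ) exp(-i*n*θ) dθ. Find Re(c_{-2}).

Since ψ is real-valued, Re(c_{-2}) = (1/(2*pi)) ∫_{-pi}^{pi} ψ(θ) cos(-2*θ) dθ = a_{2}/2.
ψ is even and cos(-2*θ) is even, so the integrand is even: ∫_{-pi}^{pi} ψ(θ) cos(-2*θ) dθ = 2∫_0^{pi} ψ(θ) cos(-2*θ) dθ.
Integrating by parts twice (tabular method), an antiderivative of (2 - θ**2) cos(-2*θ) is -θ**2*sin(2*θ)/2 - θ*cos(2*θ)/2 + 5*sin(2*θ)/4; evaluating from 0 to pi: ∫_{0}^{pi} (2 - θ**2) cos(-2*θ) dθ = (-pi/2) - (0) = -pi/2.
So ∫_{-pi}^{pi} ψ(θ) cos(-2*θ) dθ = -pi.
Hence Re(c_{-2}) = (1/(2*pi))·(-pi) = -1/2.

-1/2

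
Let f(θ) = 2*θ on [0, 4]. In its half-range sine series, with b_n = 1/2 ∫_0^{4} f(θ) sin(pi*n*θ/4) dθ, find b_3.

16/(3*pi)

b_3 = 1/2 ∫_0^{4} (2*θ) sin(3*pi*θ/4) dθ.
Integrating by parts (boundary term plus one more integral), an antiderivative of (2*θ) sin(3*pi*θ/4) is -8*θ*cos(3*pi*θ/4)/(3*pi) + 32*sin(3*pi*θ/4)/(9*pi**2); evaluating from 0 to 4: ∫_{0}^{4} (2*θ) sin(3*pi*θ/4) dθ = (32/(3*pi)) - (0) = 32/(3*pi).
Hence b_3 = (1/2)·(32/(3*pi)) = 16/(3*pi).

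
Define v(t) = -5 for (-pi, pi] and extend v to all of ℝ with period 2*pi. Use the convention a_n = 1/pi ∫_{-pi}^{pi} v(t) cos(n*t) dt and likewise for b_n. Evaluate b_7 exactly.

b_7 = 1/pi ∫_{-pi}^{pi} v(t) sin(7*t) dt.
v is even and sin(7*t) is odd, so the integrand is odd over a symmetric interval and the integral vanishes.

0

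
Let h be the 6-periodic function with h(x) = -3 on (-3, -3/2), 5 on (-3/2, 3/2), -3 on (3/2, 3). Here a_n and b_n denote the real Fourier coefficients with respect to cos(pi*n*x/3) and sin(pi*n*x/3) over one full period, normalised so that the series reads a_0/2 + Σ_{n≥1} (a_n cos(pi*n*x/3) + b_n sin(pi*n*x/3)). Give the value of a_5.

a_5 = 1/3 ∫_{-3}^{3} h(x) cos(5*pi*x/3) dx.
h is even and cos(5*pi*x/3) is even, so the integrand is even and a_5 = 2/3 ∫_0^{3} h(x) cos(5*pi*x/3) dx.
Split the integral at the breakpoints.
Directly, an antiderivative of (5) cos(5*pi*x/3) is 3*sin(5*pi*x/3)/pi; evaluating from 0 to 3/2: ∫_{0}^{3/2} (5) cos(5*pi*x/3) dx = (3/pi) - (0) = 3/pi.
Directly, an antiderivative of (-3) cos(5*pi*x/3) is -9*sin(5*pi*x/3)/(5*pi); evaluating from 3/2 to 3: ∫_{3/2}^{3} (-3) cos(5*pi*x/3) dx = (0) - (-9/(5*pi)) = 9/(5*pi).
Summing the pieces and multiplying by (2/3) gives a_5 = 16/(5*pi).

16/(5*pi)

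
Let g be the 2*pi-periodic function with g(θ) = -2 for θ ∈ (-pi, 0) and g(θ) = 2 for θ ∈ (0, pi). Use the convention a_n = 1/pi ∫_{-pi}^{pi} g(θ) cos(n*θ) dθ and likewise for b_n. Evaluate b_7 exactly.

8/(7*pi)

b_7 = 1/pi ∫_{-pi}^{pi} g(θ) sin(7*θ) dθ.
g is odd and sin(7*θ) is odd, so the integrand is even and b_7 = 2/pi ∫_0^{pi} g(θ) sin(7*θ) dθ.
Directly, an antiderivative of (2) sin(7*θ) is -2*cos(7*θ)/7; evaluating from 0 to pi: ∫_{0}^{pi} (2) sin(7*θ) dθ = (2/7) - (-2/7) = 4/7.
Hence b_7 = (2/pi)·(4/7) = 8/(7*pi).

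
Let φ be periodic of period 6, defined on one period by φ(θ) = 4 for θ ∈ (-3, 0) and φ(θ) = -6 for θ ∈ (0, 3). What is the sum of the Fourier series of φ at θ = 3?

θ = 3 differs from θ = -3 by 1 full period(s), and the series is 6-periodic.
At θ = -3 the one-sided limits are φ(-3^-) = -6 and φ(-3^+) = 4.
By Dirichlet's theorem the series converges to their average, [(-6) + (4)]/2 = -1.

-1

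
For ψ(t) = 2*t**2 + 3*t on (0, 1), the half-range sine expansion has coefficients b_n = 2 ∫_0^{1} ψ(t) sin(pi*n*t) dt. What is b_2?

b_2 = 2 ∫_0^{1} (2*t**2 + 3*t) sin(2*pi*t) dt.
Integrating by parts twice (tabular method), an antiderivative of (2*t**2 + 3*t) sin(2*pi*t) is -t**2*cos(2*pi*t)/pi + t*sin(2*pi*t)/pi**2 - 3*t*cos(2*pi*t)/(2*pi) + 3*sin(2*pi*t)/(4*pi**2) + cos(2*pi*t)/(2*pi**3); evaluating from 0 to 1: ∫_{0}^{1} (2*t**2 + 3*t) sin(2*pi*t) dt = ((1 - 5*pi**2)/(2*pi**3)) - (1/(2*pi**3)) = -5/(2*pi).
Hence b_2 = 2·(-5/(2*pi)) = -5/pi.

-5/pi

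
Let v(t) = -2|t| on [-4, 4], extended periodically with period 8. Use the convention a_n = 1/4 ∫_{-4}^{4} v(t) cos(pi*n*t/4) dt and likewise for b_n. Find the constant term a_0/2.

a_0 = 1/4 ∫_{-4}^{4} v(t) dt = 1/4 · (-32) = -8.
So the constant term a_0/2 = -4.

-4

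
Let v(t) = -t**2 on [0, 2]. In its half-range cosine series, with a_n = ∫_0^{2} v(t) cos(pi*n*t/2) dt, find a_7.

a_7 = ∫_0^{2} (-t**2) cos(7*pi*t/2) dt.
Integrating by parts twice (tabular method), an antiderivative of (-t**2) cos(7*pi*t/2) is -2*t**2*sin(7*pi*t/2)/(7*pi) - 8*t*cos(7*pi*t/2)/(49*pi**2) + 16*sin(7*pi*t/2)/(343*pi**3); evaluating from 0 to 2: ∫_{0}^{2} (-t**2) cos(7*pi*t/2) dt = (16/(49*pi**2)) - (0) = 16/(49*pi**2).
Hence a_7 = 16/(49*pi**2).

16/(49*pi**2)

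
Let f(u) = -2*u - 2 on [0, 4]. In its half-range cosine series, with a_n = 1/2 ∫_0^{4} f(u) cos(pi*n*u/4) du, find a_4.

a_4 = 1/2 ∫_0^{4} (-2*u - 2) cos(pi*u) du.
Integrating by parts (boundary term plus one more integral), an antiderivative of (-2*u - 2) cos(pi*u) is -2*u*sin(pi*u)/pi - 2*sin(pi*u)/pi - 2*cos(pi*u)/pi**2; evaluating from 0 to 4: ∫_{0}^{4} (-2*u - 2) cos(pi*u) du = (-2/pi**2) - (-2/pi**2) = 0.
Hence a_4 = (1/2)·(0) = 0.

0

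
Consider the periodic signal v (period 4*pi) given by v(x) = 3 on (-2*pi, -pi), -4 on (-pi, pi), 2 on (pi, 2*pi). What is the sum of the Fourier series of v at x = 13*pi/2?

x = 13*pi/2 differs from x = -3*pi/2 by 2 full period(s), and the series is 4*pi-periodic.
v is continuous at x = -3*pi/2 with value 3, so the series converges to 3 there.

3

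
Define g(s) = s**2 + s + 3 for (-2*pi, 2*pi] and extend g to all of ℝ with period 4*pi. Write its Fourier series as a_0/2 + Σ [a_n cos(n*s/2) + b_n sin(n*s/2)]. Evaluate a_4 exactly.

a_4 = (1/(2*pi)) ∫_{-2*pi}^{2*pi} g(s) cos(2*s) ds.
Integrating by parts twice (tabular method), an antiderivative of (s**2 + s + 3) cos(2*s) is s**2*sin(2*s)/2 + s*sin(2*s)/2 + s*cos(2*s)/2 + 5*sin(2*s)/4 + cos(2*s)/4; evaluating from -2*pi to 2*pi: ∫_{-2*pi}^{2*pi} (s**2 + s + 3) cos(2*s) ds = (1/4 + pi) - (1/4 - pi) = 2*pi.
Hence a_4 = (1/(2*pi))·(2*pi) = 1.

1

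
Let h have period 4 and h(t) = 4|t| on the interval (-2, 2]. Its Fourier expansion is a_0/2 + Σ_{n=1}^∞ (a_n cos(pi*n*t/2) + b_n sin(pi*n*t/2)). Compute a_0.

a_0 = 1/2 ∫_{-2}^{2} h(t) dt = 1/2 · (16) = 8.

8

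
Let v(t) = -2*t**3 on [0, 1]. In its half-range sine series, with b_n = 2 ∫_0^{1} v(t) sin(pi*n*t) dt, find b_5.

b_5 = 2 ∫_0^{1} (-2*t**3) sin(5*pi*t) dt.
Integrating by parts three times (tabular method), an antiderivative of (-2*t**3) sin(5*pi*t) is 2*t**3*cos(5*pi*t)/(5*pi) - 6*t**2*sin(5*pi*t)/(25*pi**2) - 12*t*cos(5*pi*t)/(125*pi**3) + 12*sin(5*pi*t)/(625*pi**4); evaluating from 0 to 1: ∫_{0}^{1} (-2*t**3) sin(5*pi*t) dt = (2*(6 - 25*pi**2)/(125*pi**3)) - (0) = 2*(6 - 25*pi**2)/(125*pi**3).
Hence b_5 = 2·(2*(6 - 25*pi**2)/(125*pi**3)) = 4*(6 - 25*pi**2)/(125*pi**3).

4*(6 - 25*pi**2)/(125*pi**3)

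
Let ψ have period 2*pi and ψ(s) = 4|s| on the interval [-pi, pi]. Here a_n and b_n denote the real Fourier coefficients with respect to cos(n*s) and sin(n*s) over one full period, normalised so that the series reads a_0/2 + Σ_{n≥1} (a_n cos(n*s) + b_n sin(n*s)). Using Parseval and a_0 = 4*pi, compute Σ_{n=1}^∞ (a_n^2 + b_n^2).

Parseval: a_0^2/2 + Σ_{n≥1} (a_n^2+b_n^2) = 1/pi ∫_{-pi}^{pi} ψ(s)^2 ds = 32*pi**2/3.
Subtract a_0^2/2 = 8*pi**2: Σ (a_n^2+b_n^2) = 8*pi**2/3.

8*pi**2/3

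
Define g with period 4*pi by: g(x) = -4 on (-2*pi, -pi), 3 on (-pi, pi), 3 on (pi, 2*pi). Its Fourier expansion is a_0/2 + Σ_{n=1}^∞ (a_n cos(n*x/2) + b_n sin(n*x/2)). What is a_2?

a_2 = (1/(2*pi)) ∫_{-2*pi}^{2*pi} g(x) cos(x) dx.
Split the integral at the breakpoints.
Directly, an antiderivative of (-4) cos(x) is -4*sin(x); evaluating from -2*pi to -pi: ∫_{-2*pi}^{-pi} (-4) cos(x) dx = (0) - (0) = 0.
Directly, an antiderivative of (3) cos(x) is 3*sin(x); evaluating from -pi to pi: ∫_{-pi}^{pi} (3) cos(x) dx = (0) - (0) = 0.
Directly, an antiderivative of (3) cos(x) is 3*sin(x); evaluating from pi to 2*pi: ∫_{pi}^{2*pi} (3) cos(x) dx = (0) - (0) = 0.
Summing the pieces and multiplying by (1/(2*pi)) gives a_2 = 0.

0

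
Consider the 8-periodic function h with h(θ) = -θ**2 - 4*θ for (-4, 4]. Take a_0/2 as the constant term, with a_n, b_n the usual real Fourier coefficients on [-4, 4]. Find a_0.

-32/3

a_0 = 1/4 ∫_{-4}^{4} h(θ) dθ = 1/4 · (-128/3) = -32/3.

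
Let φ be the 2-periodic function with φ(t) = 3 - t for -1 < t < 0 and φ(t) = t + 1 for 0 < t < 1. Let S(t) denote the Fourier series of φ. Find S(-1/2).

7/2

φ is continuous at t = -1/2 with value 7/2, so the series converges to 7/2 there.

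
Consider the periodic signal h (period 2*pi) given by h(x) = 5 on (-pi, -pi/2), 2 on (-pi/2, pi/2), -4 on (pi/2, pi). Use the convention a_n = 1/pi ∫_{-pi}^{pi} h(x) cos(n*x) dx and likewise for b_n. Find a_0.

a_0 = 1/pi ∫_{-pi}^{pi} h(x) dx = 1/pi · (5*pi/2) = 5/2.

5/2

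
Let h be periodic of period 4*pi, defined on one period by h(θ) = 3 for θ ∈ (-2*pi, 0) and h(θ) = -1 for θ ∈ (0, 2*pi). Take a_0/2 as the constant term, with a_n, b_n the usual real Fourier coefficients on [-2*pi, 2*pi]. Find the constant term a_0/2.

1

a_0 = (1/(2*pi)) ∫_{-2*pi}^{2*pi} h(θ) dθ = (1/(2*pi)) · (4*pi) = 2.
So the constant term a_0/2 = 1.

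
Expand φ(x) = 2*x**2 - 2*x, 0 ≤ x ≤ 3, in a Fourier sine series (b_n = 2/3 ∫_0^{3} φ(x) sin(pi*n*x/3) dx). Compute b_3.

b_3 = 2/3 ∫_0^{3} (2*x**2 - 2*x) sin(pi*x) dx.
Integrating by parts twice (tabular method), an antiderivative of (2*x**2 - 2*x) sin(pi*x) is -2*x**2*cos(pi*x)/pi + 4*x*sin(pi*x)/pi**2 + 2*x*cos(pi*x)/pi - 2*sin(pi*x)/pi**2 + 4*cos(pi*x)/pi**3; evaluating from 0 to 3: ∫_{0}^{3} (2*x**2 - 2*x) sin(pi*x) dx = (-4/pi**3 + 12/pi) - (4/pi**3) = -8/pi**3 + 12/pi.
Hence b_3 = (2/3)·(-8/pi**3 + 12/pi) = -16/(3*pi**3) + 8/pi.

-16/(3*pi**3) + 8/pi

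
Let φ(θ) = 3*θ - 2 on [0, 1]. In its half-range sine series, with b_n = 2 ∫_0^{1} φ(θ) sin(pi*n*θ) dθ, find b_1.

-2/pi

b_1 = 2 ∫_0^{1} (3*θ - 2) sin(pi*θ) dθ.
Integrating by parts (boundary term plus one more integral), an antiderivative of (3*θ - 2) sin(pi*θ) is -3*θ*cos(pi*θ)/pi + 3*sin(pi*θ)/pi**2 + 2*cos(pi*θ)/pi; evaluating from 0 to 1: ∫_{0}^{1} (3*θ - 2) sin(pi*θ) dθ = (1/pi) - (2/pi) = -1/pi.
Hence b_1 = 2·(-1/pi) = -2/pi.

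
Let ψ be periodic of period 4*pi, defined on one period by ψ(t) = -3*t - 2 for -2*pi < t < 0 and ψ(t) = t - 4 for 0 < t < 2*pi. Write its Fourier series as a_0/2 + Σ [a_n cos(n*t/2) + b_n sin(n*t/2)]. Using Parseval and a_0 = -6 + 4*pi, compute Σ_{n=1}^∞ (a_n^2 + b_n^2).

Parseval: a_0^2/2 + Σ_{n≥1} (a_n^2+b_n^2) = (1/(2*pi)) ∫_{-2*pi}^{2*pi} ψ(t)^2 dt = -20*pi + 20 + 40*pi**2/3.
Subtract a_0^2/2 = 2*(3 - 2*pi)**2: Σ (a_n^2+b_n^2) = 2 + 4*pi + 16*pi**2/3.

2 + 4*pi + 16*pi**2/3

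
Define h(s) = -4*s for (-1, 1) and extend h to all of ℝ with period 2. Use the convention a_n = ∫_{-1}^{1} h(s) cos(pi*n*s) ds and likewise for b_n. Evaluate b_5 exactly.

b_5 = ∫_{-1}^{1} h(s) sin(5*pi*s) ds.
h is odd and sin(5*pi*s) is odd, so the integrand is even and b_5 = 2 ∫_0^{1} h(s) sin(5*pi*s) ds.
Integrating by parts (boundary term plus one more integral), an antiderivative of (-4*s) sin(5*pi*s) is 4*s*cos(5*pi*s)/(5*pi) - 4*sin(5*pi*s)/(25*pi**2); evaluating from 0 to 1: ∫_{0}^{1} (-4*s) sin(5*pi*s) ds = (-4/(5*pi)) - (0) = -4/(5*pi).
Hence b_5 = 2·(-4/(5*pi)) = -8/(5*pi).

-8/(5*pi)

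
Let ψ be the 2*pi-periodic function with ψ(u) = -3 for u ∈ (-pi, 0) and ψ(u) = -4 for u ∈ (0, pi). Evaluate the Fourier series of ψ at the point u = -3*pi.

u = -3*pi differs from u = pi by -2 full period(s), and the series is 2*pi-periodic.
At u = pi the one-sided limits are ψ(pi^-) = -4 and ψ(pi^+) = -3.
By Dirichlet's theorem the series converges to their average, [(-4) + (-3)]/2 = -7/2.

-7/2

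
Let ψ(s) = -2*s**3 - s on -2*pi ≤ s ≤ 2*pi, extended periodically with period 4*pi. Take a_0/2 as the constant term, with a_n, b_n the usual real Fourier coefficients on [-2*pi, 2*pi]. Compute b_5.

b_5 = (1/(2*pi)) ∫_{-2*pi}^{2*pi} ψ(s) sin(5*s/2) ds.
ψ is odd and sin(5*s/2) is odd, so the integrand is even and b_5 = 1/pi ∫_0^{2*pi} ψ(s) sin(5*s/2) ds.
Integrating by parts three times (tabular method), an antiderivative of (-2*s**3 - s) sin(5*s/2) is 4*s**3*cos(5*s/2)/5 - 24*s**2*sin(5*s/2)/25 - 46*s*cos(5*s/2)/125 + 92*sin(5*s/2)/625; evaluating from 0 to 2*pi: ∫_{0}^{2*pi} (-2*s**3 - s) sin(5*s/2) ds = (4*pi*(23 - 200*pi**2)/125) - (0) = 4*pi*(23 - 200*pi**2)/125.
Hence b_5 = (1/pi)·(4*pi*(23 - 200*pi**2)/125) = 92/125 - 32*pi**2/5.

92/125 - 32*pi**2/5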